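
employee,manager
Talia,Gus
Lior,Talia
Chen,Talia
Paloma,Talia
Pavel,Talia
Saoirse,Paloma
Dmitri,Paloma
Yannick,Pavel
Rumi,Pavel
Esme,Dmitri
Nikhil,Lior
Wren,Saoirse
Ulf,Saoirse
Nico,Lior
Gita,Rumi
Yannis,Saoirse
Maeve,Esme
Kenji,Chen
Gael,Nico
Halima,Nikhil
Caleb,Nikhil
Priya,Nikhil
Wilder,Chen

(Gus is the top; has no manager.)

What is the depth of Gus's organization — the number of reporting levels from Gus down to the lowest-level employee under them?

The longest chain under Gus runs Gus → Talia → Paloma → Dmitri → Esme → Maeve, which is 5 levels below Gus.

5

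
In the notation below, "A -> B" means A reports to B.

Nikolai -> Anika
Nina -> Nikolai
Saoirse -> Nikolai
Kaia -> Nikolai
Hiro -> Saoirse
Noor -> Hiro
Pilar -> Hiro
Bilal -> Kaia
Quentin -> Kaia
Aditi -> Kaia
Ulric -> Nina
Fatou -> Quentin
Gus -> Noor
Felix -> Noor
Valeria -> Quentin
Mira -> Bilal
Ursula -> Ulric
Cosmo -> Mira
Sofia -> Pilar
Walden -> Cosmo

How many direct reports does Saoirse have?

1

Saoirse directly manages Hiro. That is 1 direct report.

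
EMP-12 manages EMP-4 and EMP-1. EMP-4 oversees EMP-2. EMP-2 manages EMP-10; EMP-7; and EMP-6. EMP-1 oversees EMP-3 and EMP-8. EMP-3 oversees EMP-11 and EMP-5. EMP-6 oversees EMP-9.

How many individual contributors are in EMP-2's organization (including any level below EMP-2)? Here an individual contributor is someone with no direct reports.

3

The people in EMP-2's organization with no one reporting to them are EMP-7, EMP-9, EMP-10. That is 3.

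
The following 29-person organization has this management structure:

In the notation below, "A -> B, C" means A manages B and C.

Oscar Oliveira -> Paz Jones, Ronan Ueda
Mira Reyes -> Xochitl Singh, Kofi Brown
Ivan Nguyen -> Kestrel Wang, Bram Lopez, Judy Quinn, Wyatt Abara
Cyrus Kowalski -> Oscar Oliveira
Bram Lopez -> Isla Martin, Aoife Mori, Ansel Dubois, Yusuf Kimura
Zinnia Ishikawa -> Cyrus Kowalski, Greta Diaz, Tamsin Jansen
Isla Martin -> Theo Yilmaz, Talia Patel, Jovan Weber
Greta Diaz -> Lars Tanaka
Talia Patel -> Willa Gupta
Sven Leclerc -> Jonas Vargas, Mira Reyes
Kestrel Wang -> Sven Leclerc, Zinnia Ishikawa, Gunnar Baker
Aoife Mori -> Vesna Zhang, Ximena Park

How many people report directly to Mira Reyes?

Mira Reyes directly manages Xochitl Singh, Kofi Brown. That is 2 direct reports.

2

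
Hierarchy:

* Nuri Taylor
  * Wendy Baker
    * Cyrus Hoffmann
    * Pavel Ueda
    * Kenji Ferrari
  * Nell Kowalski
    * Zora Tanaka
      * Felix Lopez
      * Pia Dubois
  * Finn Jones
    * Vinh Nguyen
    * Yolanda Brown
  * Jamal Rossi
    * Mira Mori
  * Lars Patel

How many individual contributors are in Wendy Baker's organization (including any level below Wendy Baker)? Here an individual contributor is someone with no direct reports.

3

The people in Wendy Baker's organization with no one reporting to them are Kenji Ferrari, Pavel Ueda, Cyrus Hoffmann. That is 3.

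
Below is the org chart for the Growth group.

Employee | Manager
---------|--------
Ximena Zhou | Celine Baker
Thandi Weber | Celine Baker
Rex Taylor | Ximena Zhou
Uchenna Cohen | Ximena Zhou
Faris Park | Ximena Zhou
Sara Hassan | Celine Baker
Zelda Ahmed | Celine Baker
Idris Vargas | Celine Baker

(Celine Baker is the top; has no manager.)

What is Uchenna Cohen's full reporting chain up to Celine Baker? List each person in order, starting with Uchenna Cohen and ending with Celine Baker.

Uchenna Cohen -> Ximena Zhou -> Celine Baker

Uchenna Cohen reports to Ximena Zhou. Ximena Zhou reports to Celine Baker. Celine Baker is at the top.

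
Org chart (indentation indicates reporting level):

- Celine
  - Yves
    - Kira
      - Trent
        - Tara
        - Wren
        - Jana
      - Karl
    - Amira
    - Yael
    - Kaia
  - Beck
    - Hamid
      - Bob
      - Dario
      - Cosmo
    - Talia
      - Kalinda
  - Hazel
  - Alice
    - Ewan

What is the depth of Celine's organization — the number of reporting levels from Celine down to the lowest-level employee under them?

4

The longest chain under Celine runs Celine → Yves → Kira → Trent → Jana, which is 4 levels below Celine.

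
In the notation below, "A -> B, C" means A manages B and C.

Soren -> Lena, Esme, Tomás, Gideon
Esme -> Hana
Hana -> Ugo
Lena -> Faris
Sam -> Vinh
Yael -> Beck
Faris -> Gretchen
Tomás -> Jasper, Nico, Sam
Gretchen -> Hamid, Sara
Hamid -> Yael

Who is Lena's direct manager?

Lena reports directly to Soren.

Soren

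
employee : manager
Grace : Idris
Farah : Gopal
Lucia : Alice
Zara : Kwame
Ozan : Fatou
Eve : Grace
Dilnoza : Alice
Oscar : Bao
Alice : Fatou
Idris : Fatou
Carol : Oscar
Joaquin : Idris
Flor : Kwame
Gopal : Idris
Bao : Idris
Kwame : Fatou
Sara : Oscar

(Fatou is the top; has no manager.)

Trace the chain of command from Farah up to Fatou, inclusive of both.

Farah reports to Gopal. Gopal reports to Idris. Idris reports to Fatou. Fatou is at the top.

Farah -> Gopal -> Idris -> Fatou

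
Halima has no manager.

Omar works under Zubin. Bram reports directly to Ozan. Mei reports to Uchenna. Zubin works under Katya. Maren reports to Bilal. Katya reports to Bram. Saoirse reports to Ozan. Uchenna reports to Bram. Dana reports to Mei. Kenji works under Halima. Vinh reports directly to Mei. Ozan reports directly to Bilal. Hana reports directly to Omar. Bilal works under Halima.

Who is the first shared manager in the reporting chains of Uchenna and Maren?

Bilal

Uchenna's chain of managers is Bram, Ozan, Bilal, Halima. Maren's chain of managers is Bilal, Halima. The first manager that appears in both chains is Bilal.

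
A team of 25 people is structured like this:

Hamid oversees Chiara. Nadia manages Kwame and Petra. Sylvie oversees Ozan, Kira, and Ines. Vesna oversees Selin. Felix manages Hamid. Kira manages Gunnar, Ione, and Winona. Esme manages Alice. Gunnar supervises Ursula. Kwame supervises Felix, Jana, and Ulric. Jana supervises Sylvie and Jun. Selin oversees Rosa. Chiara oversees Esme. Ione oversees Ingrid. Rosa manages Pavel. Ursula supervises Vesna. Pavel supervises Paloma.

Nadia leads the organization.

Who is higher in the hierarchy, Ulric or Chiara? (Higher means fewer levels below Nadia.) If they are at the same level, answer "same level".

Ulric is 2 levels below Nadia; Chiara is 4. Ulric is higher.

Ulric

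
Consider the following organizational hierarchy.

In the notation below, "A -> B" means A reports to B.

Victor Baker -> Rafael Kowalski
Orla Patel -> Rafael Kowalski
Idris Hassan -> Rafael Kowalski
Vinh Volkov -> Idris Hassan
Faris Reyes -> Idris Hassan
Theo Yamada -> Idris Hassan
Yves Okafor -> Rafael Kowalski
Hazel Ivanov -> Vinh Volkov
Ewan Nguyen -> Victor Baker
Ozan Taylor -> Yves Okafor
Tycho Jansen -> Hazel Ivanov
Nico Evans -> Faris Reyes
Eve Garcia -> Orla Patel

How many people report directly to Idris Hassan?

3

Idris Hassan directly manages Vinh Volkov, Faris Reyes, Theo Yamada. That is 3 direct reports.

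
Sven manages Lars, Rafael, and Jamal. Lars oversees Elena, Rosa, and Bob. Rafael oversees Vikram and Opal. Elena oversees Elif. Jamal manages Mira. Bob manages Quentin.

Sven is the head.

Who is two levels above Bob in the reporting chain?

Bob reports to Lars, and Lars reports to Sven. So Bob's skip-level manager is Sven.

Sven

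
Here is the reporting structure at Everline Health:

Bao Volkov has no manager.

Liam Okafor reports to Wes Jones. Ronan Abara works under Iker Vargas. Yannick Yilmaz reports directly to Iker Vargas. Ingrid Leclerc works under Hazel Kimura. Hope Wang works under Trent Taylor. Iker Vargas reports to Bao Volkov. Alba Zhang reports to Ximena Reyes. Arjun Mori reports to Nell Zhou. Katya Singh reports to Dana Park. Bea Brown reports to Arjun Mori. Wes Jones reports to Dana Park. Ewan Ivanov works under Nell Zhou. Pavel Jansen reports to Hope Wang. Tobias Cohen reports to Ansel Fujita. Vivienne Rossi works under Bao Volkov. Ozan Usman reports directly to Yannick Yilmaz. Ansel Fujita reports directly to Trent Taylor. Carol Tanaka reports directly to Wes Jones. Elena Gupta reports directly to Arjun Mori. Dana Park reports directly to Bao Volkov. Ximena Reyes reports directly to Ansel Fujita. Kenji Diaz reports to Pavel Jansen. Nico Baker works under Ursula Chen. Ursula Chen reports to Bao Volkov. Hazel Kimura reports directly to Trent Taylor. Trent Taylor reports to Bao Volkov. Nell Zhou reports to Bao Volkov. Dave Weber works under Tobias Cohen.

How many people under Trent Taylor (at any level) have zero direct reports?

The people in Trent Taylor's organization with no one reporting to them are Ingrid Leclerc, Kenji Diaz, Alba Zhang, Dave Weber. That is 4.

4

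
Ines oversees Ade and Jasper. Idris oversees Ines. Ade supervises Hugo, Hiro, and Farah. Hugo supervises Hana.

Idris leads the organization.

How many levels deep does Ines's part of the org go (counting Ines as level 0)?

3

The longest chain under Ines runs Ines → Ade → Hugo → Hana, which is 3 levels below Ines.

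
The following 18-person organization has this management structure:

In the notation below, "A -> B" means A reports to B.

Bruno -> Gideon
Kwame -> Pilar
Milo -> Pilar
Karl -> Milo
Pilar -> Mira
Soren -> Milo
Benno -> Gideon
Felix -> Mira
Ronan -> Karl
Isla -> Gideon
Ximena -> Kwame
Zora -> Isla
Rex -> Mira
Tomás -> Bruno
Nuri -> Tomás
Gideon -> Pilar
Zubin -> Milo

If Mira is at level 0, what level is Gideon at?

Chain from Gideon up to Mira: Gideon → Pilar → Mira. That is 2 steps up, so Gideon is 2 levels below Mira.

2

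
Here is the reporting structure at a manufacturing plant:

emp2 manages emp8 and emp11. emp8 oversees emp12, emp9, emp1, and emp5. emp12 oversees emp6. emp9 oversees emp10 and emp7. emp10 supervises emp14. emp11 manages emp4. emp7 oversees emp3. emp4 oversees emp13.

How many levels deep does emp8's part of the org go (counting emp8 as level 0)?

The longest chain under emp8 runs emp8 → emp9 → emp7 → emp3, which is 3 levels below emp8.

3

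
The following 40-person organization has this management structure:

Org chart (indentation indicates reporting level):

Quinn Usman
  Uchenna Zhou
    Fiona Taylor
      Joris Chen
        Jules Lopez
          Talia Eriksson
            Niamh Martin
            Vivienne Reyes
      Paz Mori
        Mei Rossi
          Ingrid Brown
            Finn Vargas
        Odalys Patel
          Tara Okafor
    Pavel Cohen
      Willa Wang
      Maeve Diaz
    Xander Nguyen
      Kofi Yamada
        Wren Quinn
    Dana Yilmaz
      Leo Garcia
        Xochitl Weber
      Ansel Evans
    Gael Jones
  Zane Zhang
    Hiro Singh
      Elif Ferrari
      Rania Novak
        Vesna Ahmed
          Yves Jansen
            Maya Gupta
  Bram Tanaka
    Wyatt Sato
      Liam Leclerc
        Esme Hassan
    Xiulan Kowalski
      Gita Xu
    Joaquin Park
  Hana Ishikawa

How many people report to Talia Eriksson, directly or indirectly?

Talia Eriksson directly manages Niamh Martin, Vivienne Reyes. Niamh Martin has no reports. Vivienne Reyes has no reports. So Talia Eriksson's organization is 2 direct reports plus everyone under them: 1 + 1 = 2.

2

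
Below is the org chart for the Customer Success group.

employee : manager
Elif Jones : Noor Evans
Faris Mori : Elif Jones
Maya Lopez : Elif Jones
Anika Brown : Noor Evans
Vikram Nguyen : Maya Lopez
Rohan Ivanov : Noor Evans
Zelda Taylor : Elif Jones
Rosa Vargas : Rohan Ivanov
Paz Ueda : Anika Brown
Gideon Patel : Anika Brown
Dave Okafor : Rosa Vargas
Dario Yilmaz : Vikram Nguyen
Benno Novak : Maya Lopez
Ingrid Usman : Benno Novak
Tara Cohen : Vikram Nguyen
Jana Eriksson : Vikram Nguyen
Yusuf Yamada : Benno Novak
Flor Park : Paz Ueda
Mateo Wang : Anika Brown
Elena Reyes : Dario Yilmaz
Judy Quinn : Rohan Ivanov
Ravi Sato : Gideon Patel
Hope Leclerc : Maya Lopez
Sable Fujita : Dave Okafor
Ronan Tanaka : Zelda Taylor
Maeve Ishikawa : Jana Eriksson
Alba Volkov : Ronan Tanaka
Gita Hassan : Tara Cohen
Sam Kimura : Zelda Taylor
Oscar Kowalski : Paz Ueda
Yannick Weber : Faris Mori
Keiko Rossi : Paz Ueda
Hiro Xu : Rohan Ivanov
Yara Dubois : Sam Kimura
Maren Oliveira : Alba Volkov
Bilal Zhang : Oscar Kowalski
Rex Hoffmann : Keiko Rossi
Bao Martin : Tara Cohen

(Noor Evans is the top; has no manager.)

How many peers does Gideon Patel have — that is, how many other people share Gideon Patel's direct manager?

2

Gideon Patel reports to Anika Brown. Anika Brown's other direct reports are Paz Ueda, Mateo Wang — 2 peers.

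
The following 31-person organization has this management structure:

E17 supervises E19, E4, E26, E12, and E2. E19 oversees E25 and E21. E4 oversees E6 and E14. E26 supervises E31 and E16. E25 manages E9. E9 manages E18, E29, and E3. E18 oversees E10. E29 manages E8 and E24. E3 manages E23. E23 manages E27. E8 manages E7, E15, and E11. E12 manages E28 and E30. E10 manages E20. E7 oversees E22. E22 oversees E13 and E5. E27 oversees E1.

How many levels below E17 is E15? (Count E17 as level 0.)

6

Chain from E15 up to E17: E15 → E8 → E29 → E9 → E25 → E19 → E17. That is 6 steps up, so E15 is 6 levels below E17.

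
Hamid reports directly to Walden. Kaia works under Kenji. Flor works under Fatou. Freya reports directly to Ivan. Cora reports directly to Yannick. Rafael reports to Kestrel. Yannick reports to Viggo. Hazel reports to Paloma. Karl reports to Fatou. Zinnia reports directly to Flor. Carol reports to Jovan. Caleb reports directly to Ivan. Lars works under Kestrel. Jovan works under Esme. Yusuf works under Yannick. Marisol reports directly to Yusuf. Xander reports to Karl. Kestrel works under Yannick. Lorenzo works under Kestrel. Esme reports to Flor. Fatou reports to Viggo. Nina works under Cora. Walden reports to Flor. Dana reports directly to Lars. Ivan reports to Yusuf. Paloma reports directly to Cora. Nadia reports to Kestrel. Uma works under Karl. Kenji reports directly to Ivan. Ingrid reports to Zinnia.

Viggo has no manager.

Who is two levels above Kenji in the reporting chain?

Yusuf

Kenji reports to Ivan, and Ivan reports to Yusuf. So Kenji's skip-level manager is Yusuf.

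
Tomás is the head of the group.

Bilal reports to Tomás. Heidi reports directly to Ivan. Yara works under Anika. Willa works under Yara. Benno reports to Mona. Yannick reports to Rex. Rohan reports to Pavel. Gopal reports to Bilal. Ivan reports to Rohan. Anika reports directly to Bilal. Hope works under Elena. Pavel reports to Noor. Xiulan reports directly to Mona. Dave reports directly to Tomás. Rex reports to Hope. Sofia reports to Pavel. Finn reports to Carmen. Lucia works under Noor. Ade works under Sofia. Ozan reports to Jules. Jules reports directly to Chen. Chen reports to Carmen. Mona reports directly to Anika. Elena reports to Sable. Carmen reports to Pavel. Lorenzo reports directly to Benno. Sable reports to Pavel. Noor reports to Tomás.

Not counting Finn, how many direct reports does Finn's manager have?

Finn reports to Carmen. Carmen's other direct reports are Chen — 1 peer.

1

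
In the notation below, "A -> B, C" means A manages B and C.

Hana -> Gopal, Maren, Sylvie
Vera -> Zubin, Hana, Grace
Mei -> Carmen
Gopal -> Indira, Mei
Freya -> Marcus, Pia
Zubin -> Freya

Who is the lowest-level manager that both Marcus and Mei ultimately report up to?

Marcus's chain of managers is Freya, Zubin, Vera. Mei's chain of managers is Gopal, Hana, Vera. The first manager that appears in both chains is Vera.

Vera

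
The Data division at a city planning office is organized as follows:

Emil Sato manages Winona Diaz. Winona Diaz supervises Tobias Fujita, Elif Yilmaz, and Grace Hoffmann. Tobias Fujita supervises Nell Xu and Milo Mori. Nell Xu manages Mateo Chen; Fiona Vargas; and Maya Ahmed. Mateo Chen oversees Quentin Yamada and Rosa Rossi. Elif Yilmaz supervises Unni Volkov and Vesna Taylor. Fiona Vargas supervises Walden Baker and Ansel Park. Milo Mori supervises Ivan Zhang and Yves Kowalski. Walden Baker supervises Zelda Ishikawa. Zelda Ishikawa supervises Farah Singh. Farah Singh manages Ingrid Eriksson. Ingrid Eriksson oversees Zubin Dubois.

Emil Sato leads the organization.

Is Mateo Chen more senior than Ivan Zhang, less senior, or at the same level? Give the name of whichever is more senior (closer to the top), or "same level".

same level

Both Mateo Chen and Ivan Zhang are 4 levels below Emil Sato.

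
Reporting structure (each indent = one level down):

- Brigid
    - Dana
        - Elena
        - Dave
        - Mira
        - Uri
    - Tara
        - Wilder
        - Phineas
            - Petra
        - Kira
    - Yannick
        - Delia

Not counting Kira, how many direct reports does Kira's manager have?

2

Kira reports to Tara. Tara's other direct reports are Wilder, Phineas — 2 peers.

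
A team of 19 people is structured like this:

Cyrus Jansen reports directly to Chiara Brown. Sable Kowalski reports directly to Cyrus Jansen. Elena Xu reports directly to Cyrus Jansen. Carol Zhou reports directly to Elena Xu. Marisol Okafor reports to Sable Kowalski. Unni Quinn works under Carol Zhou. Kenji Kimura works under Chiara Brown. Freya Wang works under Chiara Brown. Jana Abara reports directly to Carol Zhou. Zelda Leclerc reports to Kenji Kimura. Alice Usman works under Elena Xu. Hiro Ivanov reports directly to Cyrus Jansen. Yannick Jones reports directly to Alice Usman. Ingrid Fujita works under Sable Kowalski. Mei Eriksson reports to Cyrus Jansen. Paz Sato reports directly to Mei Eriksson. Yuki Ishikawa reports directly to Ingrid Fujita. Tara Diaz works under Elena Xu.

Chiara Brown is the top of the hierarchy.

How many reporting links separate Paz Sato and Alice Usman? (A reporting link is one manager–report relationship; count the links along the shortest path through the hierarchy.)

4

Paz Sato is 2 levels below Cyrus Jansen, and Alice Usman is 2 levels below Cyrus Jansen (their lowest common manager). The shortest path runs up from Paz Sato to Cyrus Jansen and back down to Alice Usman: 2 + 2 = 4 links.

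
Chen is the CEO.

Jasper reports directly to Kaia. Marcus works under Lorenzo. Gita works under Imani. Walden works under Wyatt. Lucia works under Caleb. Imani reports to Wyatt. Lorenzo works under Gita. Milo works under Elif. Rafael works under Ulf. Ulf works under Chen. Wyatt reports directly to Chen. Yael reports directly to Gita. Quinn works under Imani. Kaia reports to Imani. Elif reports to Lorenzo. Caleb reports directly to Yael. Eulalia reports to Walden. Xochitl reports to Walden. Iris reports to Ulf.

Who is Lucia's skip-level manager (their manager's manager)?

Lucia reports to Caleb, and Caleb reports to Yael. So Lucia's skip-level manager is Yael.

Yael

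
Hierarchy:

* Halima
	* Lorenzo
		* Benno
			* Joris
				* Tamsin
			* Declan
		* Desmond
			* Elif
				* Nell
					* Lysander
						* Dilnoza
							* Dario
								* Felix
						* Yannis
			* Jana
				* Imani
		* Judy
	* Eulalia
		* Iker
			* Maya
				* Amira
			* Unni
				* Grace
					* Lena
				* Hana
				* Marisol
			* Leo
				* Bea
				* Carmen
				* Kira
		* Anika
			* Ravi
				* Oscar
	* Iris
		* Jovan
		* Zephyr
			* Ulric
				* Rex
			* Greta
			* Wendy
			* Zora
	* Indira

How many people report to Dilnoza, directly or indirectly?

2

Dilnoza directly manages Dario. Under Dario: Felix (1). That's 2 in total.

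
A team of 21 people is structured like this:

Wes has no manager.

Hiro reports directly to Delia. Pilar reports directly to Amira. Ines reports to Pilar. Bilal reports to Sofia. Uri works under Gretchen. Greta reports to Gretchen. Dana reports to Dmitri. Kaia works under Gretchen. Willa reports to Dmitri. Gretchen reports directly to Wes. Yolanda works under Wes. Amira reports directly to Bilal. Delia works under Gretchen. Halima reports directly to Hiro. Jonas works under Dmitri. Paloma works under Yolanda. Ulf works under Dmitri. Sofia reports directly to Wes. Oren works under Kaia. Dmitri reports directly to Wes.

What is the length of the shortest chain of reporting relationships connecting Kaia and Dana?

4

Kaia is 2 levels below Wes, and Dana is 2 levels below Wes (their lowest common manager). The shortest path runs up from Kaia to Wes and back down to Dana: 2 + 2 = 4 links.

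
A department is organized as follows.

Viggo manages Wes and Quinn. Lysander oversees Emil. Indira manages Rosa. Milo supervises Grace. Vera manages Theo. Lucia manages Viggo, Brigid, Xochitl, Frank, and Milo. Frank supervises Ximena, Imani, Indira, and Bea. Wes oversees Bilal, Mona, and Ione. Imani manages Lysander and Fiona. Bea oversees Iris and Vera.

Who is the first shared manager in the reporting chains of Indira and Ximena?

Indira's chain of managers is Frank, Lucia. Ximena's chain of managers is Frank, Lucia. The first manager that appears in both chains is Frank.

Frank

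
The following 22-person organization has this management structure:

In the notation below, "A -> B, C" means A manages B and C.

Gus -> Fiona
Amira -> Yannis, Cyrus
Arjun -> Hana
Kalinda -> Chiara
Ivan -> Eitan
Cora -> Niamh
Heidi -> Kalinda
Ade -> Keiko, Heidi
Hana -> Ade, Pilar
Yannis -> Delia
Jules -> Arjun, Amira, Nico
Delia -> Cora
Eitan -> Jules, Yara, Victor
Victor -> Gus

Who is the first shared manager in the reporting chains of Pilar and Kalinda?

Hana

Pilar's chain of managers is Hana, Arjun, Jules, Eitan, Ivan. Kalinda's chain of managers is Heidi, Ade, Hana, Arjun, Jules, Eitan, Ivan. The first manager that appears in both chains is Hana.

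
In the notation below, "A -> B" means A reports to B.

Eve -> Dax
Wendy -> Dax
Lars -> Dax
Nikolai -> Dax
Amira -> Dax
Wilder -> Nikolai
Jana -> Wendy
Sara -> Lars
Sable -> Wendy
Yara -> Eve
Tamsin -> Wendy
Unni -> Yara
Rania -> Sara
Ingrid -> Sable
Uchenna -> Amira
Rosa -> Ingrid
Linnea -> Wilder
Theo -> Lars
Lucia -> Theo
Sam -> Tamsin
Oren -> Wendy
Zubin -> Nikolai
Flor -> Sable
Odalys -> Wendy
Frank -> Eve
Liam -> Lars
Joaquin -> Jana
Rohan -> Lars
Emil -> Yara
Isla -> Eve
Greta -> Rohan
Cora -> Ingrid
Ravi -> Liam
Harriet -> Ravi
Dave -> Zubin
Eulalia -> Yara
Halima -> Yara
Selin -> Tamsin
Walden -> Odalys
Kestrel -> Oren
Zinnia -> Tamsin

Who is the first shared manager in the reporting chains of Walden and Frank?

Dax

Walden's chain of managers is Odalys, Wendy, Dax. Frank's chain of managers is Eve, Dax. The first manager that appears in both chains is Dax.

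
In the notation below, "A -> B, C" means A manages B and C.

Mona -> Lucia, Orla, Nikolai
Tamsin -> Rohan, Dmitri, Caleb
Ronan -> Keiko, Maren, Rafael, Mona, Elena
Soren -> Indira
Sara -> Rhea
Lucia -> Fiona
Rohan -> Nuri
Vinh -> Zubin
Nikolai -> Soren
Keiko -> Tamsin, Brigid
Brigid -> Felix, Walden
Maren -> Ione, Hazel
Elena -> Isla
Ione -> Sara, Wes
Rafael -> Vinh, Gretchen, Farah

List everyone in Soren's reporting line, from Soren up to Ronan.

Soren reports to Nikolai. Nikolai reports to Mona. Mona reports to Ronan. Ronan is at the top.

Soren -> Nikolai -> Mona -> Ronan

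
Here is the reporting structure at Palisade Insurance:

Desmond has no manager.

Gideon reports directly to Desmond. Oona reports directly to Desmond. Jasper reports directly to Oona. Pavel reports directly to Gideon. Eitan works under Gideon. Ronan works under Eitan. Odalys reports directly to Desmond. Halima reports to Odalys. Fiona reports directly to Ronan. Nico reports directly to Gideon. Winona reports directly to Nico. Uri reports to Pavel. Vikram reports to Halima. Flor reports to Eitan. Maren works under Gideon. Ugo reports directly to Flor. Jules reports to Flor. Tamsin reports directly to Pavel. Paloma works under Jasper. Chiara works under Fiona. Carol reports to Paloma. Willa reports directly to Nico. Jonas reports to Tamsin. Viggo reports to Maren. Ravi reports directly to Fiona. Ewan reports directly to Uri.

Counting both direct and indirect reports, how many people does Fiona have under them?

2

Fiona directly manages Chiara, Ravi. Chiara has no reports. Ravi has no reports. So Fiona's organization is 2 direct reports plus everyone under them: 1 + 1 = 2.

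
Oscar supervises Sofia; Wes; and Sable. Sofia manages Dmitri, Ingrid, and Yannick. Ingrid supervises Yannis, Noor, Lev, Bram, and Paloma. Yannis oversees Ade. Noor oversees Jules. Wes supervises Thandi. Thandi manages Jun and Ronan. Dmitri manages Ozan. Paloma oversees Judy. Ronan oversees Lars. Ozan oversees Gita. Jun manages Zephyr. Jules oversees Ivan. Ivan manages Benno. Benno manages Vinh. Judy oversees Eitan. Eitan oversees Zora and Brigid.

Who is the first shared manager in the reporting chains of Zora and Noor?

Zora's chain of managers is Eitan, Judy, Paloma, Ingrid, Sofia, Oscar. Noor's chain of managers is Ingrid, Sofia, Oscar. The first manager that appears in both chains is Ingrid.

Ingrid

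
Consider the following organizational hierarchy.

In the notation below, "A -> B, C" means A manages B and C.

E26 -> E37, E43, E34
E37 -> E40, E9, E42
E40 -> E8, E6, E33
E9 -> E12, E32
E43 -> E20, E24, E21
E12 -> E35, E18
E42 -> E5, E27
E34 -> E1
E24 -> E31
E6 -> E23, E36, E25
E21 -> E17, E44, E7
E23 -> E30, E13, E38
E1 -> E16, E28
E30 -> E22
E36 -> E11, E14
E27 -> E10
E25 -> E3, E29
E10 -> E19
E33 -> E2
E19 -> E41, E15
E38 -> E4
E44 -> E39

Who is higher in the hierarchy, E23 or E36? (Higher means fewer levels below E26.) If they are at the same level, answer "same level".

same level

Both E23 and E36 are 4 levels below E26.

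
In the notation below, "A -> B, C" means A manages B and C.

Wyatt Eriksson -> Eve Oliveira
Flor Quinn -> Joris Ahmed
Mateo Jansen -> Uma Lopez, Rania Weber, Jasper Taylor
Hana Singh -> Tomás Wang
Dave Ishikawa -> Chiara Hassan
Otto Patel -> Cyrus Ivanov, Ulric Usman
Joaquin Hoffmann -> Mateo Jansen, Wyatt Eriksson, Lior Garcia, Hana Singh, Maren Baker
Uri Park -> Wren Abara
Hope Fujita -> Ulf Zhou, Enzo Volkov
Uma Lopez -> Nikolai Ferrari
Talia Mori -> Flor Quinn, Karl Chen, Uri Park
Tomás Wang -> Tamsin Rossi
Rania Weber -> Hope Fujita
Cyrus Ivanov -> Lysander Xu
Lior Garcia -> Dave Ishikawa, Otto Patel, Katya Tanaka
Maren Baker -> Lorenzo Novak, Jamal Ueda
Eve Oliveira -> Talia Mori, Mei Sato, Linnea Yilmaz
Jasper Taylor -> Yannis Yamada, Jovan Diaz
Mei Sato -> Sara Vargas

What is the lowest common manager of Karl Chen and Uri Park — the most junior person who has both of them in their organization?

Karl Chen's chain of managers is Talia Mori, Eve Oliveira, Wyatt Eriksson, Joaquin Hoffmann. Uri Park's chain of managers is Talia Mori, Eve Oliveira, Wyatt Eriksson, Joaquin Hoffmann. The first manager that appears in both chains is Talia Mori.

Talia Mori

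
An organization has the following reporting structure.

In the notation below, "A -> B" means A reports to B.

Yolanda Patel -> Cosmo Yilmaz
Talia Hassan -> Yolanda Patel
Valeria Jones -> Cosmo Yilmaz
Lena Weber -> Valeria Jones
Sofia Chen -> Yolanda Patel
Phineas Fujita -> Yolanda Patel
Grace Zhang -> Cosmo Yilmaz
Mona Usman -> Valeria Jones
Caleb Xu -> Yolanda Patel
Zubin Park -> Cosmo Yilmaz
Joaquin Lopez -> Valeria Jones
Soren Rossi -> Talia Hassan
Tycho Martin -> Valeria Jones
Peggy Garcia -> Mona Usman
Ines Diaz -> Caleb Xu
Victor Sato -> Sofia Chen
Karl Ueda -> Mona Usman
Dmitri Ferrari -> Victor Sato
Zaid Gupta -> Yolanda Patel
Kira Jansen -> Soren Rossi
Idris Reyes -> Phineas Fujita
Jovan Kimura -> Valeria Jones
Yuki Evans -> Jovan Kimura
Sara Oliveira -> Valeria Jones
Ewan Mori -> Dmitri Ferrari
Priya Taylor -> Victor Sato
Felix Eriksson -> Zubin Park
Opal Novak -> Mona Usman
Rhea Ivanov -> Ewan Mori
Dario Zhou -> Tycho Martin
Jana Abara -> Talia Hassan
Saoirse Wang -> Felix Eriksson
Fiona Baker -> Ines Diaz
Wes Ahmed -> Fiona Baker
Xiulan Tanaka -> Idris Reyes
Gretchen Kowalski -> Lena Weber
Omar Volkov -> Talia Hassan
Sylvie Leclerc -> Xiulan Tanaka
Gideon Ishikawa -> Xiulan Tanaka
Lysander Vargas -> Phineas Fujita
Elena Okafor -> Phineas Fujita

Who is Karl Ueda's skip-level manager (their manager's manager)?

Karl Ueda reports to Mona Usman, and Mona Usman reports to Valeria Jones. So Karl Ueda's skip-level manager is Valeria Jones.

Valeria Jones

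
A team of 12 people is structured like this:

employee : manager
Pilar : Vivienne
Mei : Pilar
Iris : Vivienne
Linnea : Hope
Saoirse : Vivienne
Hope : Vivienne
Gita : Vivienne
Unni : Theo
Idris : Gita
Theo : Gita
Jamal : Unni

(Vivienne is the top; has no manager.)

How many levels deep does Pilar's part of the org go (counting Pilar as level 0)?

1

The longest chain under Pilar runs Pilar → Mei, which is 1 level below Pilar.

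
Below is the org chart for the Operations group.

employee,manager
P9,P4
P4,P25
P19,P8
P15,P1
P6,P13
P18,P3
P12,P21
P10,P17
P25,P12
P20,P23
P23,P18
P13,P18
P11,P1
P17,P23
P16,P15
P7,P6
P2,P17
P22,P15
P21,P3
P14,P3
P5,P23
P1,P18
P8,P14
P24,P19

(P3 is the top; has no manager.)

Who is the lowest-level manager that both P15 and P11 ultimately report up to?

P1

P15's chain of managers is P1, P18, P3. P11's chain of managers is P1, P18, P3. The first manager that appears in both chains is P1.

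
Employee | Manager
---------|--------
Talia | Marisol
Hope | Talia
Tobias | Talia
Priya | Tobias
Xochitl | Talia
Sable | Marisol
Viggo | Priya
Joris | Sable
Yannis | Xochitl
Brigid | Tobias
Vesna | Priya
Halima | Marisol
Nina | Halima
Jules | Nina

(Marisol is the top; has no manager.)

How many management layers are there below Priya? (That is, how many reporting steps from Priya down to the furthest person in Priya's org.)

1

The longest chain under Priya runs Priya → Vesna, which is 1 level below Priya.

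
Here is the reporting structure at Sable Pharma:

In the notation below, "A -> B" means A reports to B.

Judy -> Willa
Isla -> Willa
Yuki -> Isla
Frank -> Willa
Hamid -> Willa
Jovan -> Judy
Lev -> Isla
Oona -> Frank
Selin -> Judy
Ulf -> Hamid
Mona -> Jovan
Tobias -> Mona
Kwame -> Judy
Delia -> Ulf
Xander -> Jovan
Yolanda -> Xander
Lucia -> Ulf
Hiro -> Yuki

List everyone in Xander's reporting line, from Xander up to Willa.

Xander -> Jovan -> Judy -> Willa

Xander reports to Jovan. Jovan reports to Judy. Judy reports to Willa. Willa is at the top.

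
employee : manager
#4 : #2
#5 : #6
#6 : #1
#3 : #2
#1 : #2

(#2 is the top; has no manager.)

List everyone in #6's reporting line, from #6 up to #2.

#6 reports to #1. #1 reports to #2. #2 is at the top.

#6 -> #1 -> #2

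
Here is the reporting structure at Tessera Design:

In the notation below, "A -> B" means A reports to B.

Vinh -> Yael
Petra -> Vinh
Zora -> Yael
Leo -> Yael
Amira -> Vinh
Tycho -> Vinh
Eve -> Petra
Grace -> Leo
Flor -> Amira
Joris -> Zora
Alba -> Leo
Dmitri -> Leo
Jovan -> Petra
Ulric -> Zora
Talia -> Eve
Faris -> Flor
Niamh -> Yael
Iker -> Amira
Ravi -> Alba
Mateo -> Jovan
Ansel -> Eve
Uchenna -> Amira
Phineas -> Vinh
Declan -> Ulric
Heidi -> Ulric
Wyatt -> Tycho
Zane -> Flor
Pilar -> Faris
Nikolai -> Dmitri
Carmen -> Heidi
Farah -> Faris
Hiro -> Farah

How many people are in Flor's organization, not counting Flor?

Flor directly manages Faris, Zane. Under Faris: Farah, Hiro, Pilar (3). Zane has no reports. So Flor's organization is 2 direct reports plus everyone under them: 4 + 1 = 5.

5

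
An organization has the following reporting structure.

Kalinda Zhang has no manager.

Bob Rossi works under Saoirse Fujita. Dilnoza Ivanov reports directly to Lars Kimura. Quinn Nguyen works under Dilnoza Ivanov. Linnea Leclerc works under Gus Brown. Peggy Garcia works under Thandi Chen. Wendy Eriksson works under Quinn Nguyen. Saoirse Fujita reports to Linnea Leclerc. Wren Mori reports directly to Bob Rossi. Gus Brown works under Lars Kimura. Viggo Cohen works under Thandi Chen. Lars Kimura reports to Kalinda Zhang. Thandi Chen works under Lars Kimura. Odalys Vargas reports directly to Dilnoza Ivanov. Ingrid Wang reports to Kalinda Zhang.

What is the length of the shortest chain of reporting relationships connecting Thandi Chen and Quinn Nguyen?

3

Thandi Chen is 1 level below Lars Kimura, and Quinn Nguyen is 2 levels below Lars Kimura (their lowest common manager). The shortest path runs up from Thandi Chen to Lars Kimura and back down to Quinn Nguyen: 1 + 2 = 3 links.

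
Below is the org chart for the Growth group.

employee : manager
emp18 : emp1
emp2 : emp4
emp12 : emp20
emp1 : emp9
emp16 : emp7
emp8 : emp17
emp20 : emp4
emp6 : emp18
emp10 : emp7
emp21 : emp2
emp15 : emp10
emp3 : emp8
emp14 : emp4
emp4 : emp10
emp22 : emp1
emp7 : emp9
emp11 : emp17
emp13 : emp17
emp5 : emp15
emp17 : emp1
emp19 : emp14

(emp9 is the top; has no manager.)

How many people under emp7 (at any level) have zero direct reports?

5

The people in emp7's organization with no one reporting to them are emp16, emp5, emp19, emp21, emp12. That is 5.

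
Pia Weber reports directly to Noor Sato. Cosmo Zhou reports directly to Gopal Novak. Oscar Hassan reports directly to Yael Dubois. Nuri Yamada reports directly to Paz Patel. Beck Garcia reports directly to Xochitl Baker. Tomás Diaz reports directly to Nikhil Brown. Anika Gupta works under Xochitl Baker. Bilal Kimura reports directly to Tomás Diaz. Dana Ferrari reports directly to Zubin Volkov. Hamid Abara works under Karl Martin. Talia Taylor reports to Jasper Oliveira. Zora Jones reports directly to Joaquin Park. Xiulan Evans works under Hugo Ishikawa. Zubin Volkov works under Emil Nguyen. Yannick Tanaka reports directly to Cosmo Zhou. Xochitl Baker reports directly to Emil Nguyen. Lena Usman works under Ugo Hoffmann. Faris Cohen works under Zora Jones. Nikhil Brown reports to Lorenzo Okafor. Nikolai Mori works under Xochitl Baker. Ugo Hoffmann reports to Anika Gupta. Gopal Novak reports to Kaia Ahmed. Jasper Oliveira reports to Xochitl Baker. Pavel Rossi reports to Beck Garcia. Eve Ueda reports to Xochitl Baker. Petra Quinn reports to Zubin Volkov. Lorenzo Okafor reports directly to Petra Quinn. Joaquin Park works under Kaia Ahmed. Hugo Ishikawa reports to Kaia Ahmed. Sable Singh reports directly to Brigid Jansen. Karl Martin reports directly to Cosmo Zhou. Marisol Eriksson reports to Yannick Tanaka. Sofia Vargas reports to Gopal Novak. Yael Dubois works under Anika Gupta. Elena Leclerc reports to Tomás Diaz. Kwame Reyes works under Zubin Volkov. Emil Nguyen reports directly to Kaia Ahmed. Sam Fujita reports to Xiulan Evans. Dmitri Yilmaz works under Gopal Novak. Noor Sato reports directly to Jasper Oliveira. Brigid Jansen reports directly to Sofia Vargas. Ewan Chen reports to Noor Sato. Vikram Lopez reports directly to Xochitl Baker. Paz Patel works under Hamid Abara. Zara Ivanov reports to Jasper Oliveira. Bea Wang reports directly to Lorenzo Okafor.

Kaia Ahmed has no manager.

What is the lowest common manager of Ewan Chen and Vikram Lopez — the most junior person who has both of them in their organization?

Xochitl Baker

Ewan Chen's chain of managers is Noor Sato, Jasper Oliveira, Xochitl Baker, Emil Nguyen, Kaia Ahmed. Vikram Lopez's chain of managers is Xochitl Baker, Emil Nguyen, Kaia Ahmed. The first manager that appears in both chains is Xochitl Baker.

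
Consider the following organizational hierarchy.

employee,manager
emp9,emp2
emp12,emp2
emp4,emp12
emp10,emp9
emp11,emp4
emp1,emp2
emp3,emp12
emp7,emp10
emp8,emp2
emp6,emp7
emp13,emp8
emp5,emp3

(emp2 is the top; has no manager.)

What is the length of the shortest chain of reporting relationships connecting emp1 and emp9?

2

emp1 is 1 level below emp2, and emp9 is 1 level below emp2 (their lowest common manager). The shortest path runs up from emp1 to emp2 and back down to emp9: 1 + 1 = 2 links.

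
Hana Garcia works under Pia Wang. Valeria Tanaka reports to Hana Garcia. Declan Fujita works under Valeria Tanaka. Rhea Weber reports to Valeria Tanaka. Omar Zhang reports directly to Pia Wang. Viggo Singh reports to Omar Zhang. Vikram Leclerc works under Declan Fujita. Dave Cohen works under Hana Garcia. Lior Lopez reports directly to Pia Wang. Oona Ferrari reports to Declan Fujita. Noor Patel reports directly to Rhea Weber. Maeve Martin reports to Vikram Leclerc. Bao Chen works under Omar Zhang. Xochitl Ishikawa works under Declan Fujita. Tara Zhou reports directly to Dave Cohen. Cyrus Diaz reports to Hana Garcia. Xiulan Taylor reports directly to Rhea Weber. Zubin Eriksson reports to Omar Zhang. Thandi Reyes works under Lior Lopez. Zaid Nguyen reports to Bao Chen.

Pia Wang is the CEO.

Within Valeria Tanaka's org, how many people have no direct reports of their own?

5

The people in Valeria Tanaka's organization with no one reporting to them are Xiulan Taylor, Noor Patel, Xochitl Ishikawa, Oona Ferrari, Maeve Martin. That is 5.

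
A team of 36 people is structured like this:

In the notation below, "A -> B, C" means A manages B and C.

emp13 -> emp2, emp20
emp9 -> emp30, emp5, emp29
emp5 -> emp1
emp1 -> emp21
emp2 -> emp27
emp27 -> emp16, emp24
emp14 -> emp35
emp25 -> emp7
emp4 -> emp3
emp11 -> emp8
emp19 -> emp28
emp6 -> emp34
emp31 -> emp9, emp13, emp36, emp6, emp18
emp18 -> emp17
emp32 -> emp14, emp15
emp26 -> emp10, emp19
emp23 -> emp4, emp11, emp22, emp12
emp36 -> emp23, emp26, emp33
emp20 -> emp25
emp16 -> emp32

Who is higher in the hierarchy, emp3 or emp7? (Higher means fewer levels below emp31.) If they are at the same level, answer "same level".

Both emp3 and emp7 are 4 levels below emp31.

same level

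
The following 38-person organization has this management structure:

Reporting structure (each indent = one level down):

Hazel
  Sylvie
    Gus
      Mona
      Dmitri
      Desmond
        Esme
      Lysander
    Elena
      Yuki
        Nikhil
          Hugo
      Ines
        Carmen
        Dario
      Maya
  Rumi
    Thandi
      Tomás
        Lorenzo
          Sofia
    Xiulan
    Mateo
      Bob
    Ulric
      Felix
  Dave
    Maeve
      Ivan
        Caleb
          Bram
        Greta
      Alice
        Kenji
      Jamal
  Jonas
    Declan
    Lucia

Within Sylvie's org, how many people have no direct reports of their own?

The people in Sylvie's organization with no one reporting to them are Maya, Dario, Carmen, Hugo, Lysander, Esme, Dmitri, Mona. That is 8.

8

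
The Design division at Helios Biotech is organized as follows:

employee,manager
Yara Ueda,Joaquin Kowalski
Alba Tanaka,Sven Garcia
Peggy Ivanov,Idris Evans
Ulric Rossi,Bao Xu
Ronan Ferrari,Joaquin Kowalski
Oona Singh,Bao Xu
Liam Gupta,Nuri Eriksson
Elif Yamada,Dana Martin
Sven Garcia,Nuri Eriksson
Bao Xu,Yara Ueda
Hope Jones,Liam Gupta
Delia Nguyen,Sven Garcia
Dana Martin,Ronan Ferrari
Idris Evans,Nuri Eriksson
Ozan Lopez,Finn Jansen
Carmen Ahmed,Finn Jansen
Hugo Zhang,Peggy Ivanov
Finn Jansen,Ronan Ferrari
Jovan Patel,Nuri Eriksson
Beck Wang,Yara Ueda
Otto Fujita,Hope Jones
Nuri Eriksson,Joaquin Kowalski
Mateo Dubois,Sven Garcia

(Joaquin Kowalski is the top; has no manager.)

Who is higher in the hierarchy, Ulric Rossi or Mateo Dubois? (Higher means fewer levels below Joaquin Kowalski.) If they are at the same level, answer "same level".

same level

Both Ulric Rossi and Mateo Dubois are 3 levels below Joaquin Kowalski.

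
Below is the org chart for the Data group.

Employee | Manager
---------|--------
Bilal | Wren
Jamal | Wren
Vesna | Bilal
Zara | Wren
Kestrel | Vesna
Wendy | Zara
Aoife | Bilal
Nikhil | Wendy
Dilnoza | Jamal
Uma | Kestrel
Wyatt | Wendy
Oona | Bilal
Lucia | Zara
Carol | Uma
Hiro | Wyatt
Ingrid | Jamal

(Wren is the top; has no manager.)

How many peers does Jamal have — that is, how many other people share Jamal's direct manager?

Jamal reports to Wren. Wren's other direct reports are Bilal, Zara — 2 peers.

2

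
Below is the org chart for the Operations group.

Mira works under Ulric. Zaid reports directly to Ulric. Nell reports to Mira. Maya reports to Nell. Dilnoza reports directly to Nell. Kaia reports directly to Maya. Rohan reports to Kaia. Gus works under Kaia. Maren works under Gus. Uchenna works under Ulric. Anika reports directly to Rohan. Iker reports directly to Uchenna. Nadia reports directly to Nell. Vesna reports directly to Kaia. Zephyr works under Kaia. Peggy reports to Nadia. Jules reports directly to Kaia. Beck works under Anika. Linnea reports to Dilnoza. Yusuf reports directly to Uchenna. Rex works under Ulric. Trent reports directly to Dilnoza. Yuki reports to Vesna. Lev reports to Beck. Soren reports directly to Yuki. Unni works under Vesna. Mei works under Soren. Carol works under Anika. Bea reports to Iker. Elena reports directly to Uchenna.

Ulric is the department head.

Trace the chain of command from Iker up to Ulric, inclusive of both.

Iker -> Uchenna -> Ulric

Iker reports to Uchenna. Uchenna reports to Ulric. Ulric is at the top.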